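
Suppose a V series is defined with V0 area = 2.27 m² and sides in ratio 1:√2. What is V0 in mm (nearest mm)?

Let the short side be w mm. Then w · w√2 = 2.27 m² = 2,270,000 mm².
w² = 2,270,000/√2, so w ≈ 1266.9 mm; long side = w√2 ≈ 1791.7 mm.

1267 × 1792 mm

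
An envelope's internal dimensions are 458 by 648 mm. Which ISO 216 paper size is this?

C2 (458 × 648 mm)

Aspect ratio 648/458 ≈ 1.415 — close to the ISO √2 ≈ 1.414.
In the C-series (envelope sizes, between A and B): C2 = 458 × 648 mm.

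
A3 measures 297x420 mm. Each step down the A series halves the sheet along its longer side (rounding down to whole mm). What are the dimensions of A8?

52 × 74 mm

A4: ⌊420/2⌋ × 297 = 210 × 297 mm
A5: ⌊297/2⌋ × 210 = 148 × 210 mm
A6: ⌊210/2⌋ × 148 = 105 × 148 mm
A7: ⌊148/2⌋ × 105 = 74 × 105 mm
A8: ⌊105/2⌋ × 74 = 52 × 74 mm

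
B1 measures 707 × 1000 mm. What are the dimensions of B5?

B2: ⌊1000/2⌋ × 707 = 500 × 707 mm
B3: ⌊707/2⌋ × 500 = 353 × 500 mm
B4: ⌊500/2⌋ × 353 = 250 × 353 mm
B5: ⌊353/2⌋ × 250 = 176 × 250 mm

176 × 250 mm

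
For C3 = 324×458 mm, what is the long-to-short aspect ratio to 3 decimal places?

1.414

458 / 324 = 1.414
Matches √2 ≈ 1.414 — the ISO 216 defining ratio.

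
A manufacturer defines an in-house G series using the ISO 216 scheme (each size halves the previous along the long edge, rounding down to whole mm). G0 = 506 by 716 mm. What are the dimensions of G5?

89 × 126 mm

G1: ⌊716/2⌋ × 506 = 358 × 506 mm
G2: ⌊506/2⌋ × 358 = 253 × 358 mm
G3: ⌊358/2⌋ × 253 = 179 × 253 mm
G4: ⌊253/2⌋ × 179 = 126 × 179 mm
G5: ⌊179/2⌋ × 126 = 89 × 126 mm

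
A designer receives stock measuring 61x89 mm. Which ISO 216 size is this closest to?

B8 (62 × 88 mm)

Aspect ratio 89/61 ≈ 1.459 (ISO target is √2 ≈ 1.414).
In the B-series (B0 = 1000 × 1414 mm): B8 = 62 × 88 mm.
Off by 2 mm total — nearest standard size.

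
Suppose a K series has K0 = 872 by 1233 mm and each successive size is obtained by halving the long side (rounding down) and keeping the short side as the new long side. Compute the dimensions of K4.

K1: ⌊1233/2⌋ × 872 = 616 × 872 mm
K2: ⌊872/2⌋ × 616 = 436 × 616 mm
K3: ⌊616/2⌋ × 436 = 308 × 436 mm
K4: ⌊436/2⌋ × 308 = 218 × 308 mm

218 × 308 mm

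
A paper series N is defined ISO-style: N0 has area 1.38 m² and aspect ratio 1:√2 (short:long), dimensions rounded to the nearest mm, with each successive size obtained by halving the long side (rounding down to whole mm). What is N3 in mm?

Let N0's short side be w mm. w · w√2 = 1.38 m² = 1,380,000 mm², so w ≈ 987.8 mm and w√2 ≈ 1397.0 mm → N0 = 988 × 1397 mm.
N1: ⌊1397/2⌋ × 988 = 698 × 988 mm
N2: ⌊988/2⌋ × 698 = 494 × 698 mm
N3: ⌊698/2⌋ × 494 = 349 × 494 mm

349 × 494 mm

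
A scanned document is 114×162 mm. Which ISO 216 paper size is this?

C6 (114 × 162 mm)

Aspect ratio 162/114 ≈ 1.421 — close to the ISO √2 ≈ 1.414.
In the C-series (envelope sizes, between A and B): C6 = 114 × 162 mm.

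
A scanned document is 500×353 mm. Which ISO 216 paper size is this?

B3 (353 × 500 mm)

Aspect ratio 500/353 ≈ 1.416 — close to the ISO √2 ≈ 1.414.
In the B-series (B0 = 1000 × 1414 mm): B3 = 353 × 500 mm.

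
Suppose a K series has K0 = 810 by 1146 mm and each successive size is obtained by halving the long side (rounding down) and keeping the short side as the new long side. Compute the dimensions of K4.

K1 = 573 × 810 mm (from K0 by 1 halving).
K2: ⌊810/2⌋ × 573 = 405 × 573 mm
K3: ⌊573/2⌋ × 405 = 286 × 405 mm
K4: ⌊405/2⌋ × 286 = 202 × 286 mm

202 × 286 mm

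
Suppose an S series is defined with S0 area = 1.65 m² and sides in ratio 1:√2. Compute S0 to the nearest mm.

Let the short side be w mm. Then w · w√2 = 1.65 m² = 1,650,000 mm².
w² = 1,650,000/√2, so w ≈ 1080.2 mm; long side = w√2 ≈ 1527.6 mm.

1080 × 1528 mm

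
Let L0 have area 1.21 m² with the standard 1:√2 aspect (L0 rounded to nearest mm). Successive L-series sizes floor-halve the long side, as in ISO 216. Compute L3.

Let L0's short side be w mm. w · w√2 = 1.21 m² = 1,210,000 mm², so w ≈ 925.0 mm and w√2 ≈ 1308.1 mm → L0 = 925 × 1308 mm.
L1: ⌊1308/2⌋ × 925 = 654 × 925 mm
L2: ⌊925/2⌋ × 654 = 462 × 654 mm
L3: ⌊654/2⌋ × 462 = 327 × 462 mm

327 × 462 mm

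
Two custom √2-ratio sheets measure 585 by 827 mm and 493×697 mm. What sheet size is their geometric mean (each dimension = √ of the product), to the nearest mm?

Short side: √(585 · 493) = √288405 ≈ 537.0 → 537 mm
Long side: √(827 · 697) = √576419 ≈ 759.2 → 759 mm

537 × 759 mm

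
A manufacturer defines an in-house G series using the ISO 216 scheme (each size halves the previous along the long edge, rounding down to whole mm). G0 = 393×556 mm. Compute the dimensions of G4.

98 × 139 mm

G1: ⌊556/2⌋ × 393 = 278 × 393 mm
G2: ⌊393/2⌋ × 278 = 196 × 278 mm
G3: ⌊278/2⌋ × 196 = 139 × 196 mm
G4: ⌊196/2⌋ × 139 = 98 × 139 mm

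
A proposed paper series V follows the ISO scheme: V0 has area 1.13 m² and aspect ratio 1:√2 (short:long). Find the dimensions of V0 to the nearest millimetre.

Let the short side be w mm. Then w · w√2 = 1.13 m² = 1,130,000 mm².
w² = 1,130,000/√2, so w ≈ 893.9 mm; long side = w√2 ≈ 1264.1 mm.

894 × 1264 mm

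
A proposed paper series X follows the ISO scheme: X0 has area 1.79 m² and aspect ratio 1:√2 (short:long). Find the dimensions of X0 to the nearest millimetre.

Let the short side be w mm. Then w · w√2 = 1.79 m² = 1,790,000 mm².
w² = 1,790,000/√2, so w ≈ 1125.0 mm; long side = w√2 ≈ 1591.1 mm.

1125 × 1591 mm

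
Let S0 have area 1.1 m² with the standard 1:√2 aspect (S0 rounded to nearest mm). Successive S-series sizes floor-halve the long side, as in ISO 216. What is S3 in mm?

311 × 441 mm

Let S0's short side be w mm. w · w√2 = 1.1 m² = 1,100,000 mm², so w ≈ 881.9 mm and w√2 ≈ 1247.3 mm → S0 = 882 × 1247 mm.
S1: ⌊1247/2⌋ × 882 = 623 × 882 mm
S2: ⌊882/2⌋ × 623 = 441 × 623 mm
S3: ⌊623/2⌋ × 441 = 311 × 441 mm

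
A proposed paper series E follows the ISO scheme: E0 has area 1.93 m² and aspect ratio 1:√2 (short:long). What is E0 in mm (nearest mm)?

Let the short side be w mm. Then w · w√2 = 1.93 m² = 1,930,000 mm².
w² = 1,930,000/√2, so w ≈ 1168.2 mm; long side = w√2 ≈ 1652.1 mm.

1168 × 1652 mm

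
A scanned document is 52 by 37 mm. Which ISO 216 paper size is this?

Aspect ratio 52/37 ≈ 1.405 — close to the ISO √2 ≈ 1.414.
In the A-series (A0 area = 1 m²): A9 = 37 × 52 mm.

A9 (37 × 52 mm)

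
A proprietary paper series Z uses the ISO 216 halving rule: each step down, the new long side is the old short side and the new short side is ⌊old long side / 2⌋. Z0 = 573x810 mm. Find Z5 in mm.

101 × 143 mm

Z1: ⌊810/2⌋ × 573 = 405 × 573 mm
Z2: ⌊573/2⌋ × 405 = 286 × 405 mm
Z3: ⌊405/2⌋ × 286 = 202 × 286 mm
Z4: ⌊286/2⌋ × 202 = 143 × 202 mm
Z5: ⌊202/2⌋ × 143 = 101 × 143 mm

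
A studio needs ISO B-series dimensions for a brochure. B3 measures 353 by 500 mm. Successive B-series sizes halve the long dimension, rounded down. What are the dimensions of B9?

B4: ⌊500/2⌋ × 353 = 250 × 353 mm
B5: ⌊353/2⌋ × 250 = 176 × 250 mm
B6: ⌊250/2⌋ × 176 = 125 × 176 mm
B7: ⌊176/2⌋ × 125 = 88 × 125 mm
B8: ⌊125/2⌋ × 88 = 62 × 88 mm
B9: ⌊88/2⌋ × 62 = 44 × 62 mm

44 × 62 mm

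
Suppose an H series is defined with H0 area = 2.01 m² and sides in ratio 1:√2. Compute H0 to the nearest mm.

1192 × 1686 mm

Let the short side be w mm. Then w · w√2 = 2.01 m² = 2,010,000 mm².
w² = 2,010,000/√2, so w ≈ 1192.2 mm; long side = w√2 ≈ 1686.0 mm.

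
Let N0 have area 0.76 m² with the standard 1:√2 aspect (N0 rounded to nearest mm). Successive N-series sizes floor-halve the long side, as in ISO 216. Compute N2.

366 × 518 mm

Let N0's short side be w mm. w · w√2 = 0.76 m² = 760,000 mm², so w ≈ 733.1 mm and w√2 ≈ 1036.7 mm → N0 = 733 × 1037 mm.
N1: ⌊1037/2⌋ × 733 = 518 × 733 mm
N2: ⌊733/2⌋ × 518 = 366 × 518 mm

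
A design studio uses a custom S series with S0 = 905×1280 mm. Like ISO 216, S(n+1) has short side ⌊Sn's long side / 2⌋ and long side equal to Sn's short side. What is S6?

113 × 160 mm

S1 = 640 × 905 mm (from S0 by 1 halving).
S2: ⌊905/2⌋ × 640 = 452 × 640 mm
S3: ⌊640/2⌋ × 452 = 320 × 452 mm
S4: ⌊452/2⌋ × 320 = 226 × 320 mm
S5: ⌊320/2⌋ × 226 = 160 × 226 mm
S6: ⌊226/2⌋ × 160 = 113 × 160 mm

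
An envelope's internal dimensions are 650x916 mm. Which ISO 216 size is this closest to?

Aspect ratio 916/650 ≈ 1.409 — close to the ISO √2 ≈ 1.414.
In the C-series (envelope sizes, between A and B): C1 = 648 × 917 mm.
Off by 3 mm total — nearest standard size.

C1 (648 × 917 mm)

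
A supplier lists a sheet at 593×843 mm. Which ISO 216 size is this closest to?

A1 (594 × 841 mm)

Aspect ratio 843/593 ≈ 1.422 — close to the ISO √2 ≈ 1.414.
In the A-series (A0 area = 1 m²): A1 = 594 × 841 mm.
Off by 3 mm total — nearest standard size.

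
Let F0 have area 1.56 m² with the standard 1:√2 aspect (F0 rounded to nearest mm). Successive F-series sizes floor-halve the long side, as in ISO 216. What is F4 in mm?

262 × 371 mm

Let F0's short side be w mm. w · w√2 = 1.56 m² = 1,560,000 mm², so w ≈ 1050.3 mm and w√2 ≈ 1485.3 mm → F0 = 1050 × 1485 mm.
F1: ⌊1485/2⌋ × 1050 = 742 × 1050 mm
F2: ⌊1050/2⌋ × 742 = 525 × 742 mm
F3: ⌊742/2⌋ × 525 = 371 × 525 mm
F4: ⌊525/2⌋ × 371 = 262 × 371 mm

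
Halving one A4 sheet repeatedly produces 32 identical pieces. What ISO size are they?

A9

32 = 2^5, so 5 halving steps.
A4 → A5 → … → A9 after 5 steps.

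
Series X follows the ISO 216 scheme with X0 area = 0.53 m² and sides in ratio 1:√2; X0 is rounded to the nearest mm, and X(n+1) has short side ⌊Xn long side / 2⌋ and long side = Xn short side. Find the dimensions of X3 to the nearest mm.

216 × 306 mm

Let X0's short side be w mm. w · w√2 = 0.53 m² = 530,000 mm², so w ≈ 612.2 mm and w√2 ≈ 865.8 mm → X0 = 612 × 866 mm.
X1: ⌊866/2⌋ × 612 = 433 × 612 mm
X2: ⌊612/2⌋ × 433 = 306 × 433 mm
X3: ⌊433/2⌋ × 306 = 216 × 306 mm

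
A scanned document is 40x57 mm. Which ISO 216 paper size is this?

Aspect ratio 57/40 ≈ 1.425 — close to the ISO √2 ≈ 1.414.
In the C-series (envelope sizes, between A and B): C9 = 40 × 57 mm.

C9 (40 × 57 mm)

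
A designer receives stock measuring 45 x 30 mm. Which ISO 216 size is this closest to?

B10 (31 × 44 mm)

Aspect ratio 45/30 ≈ 1.500 (ISO target is √2 ≈ 1.414).
In the B-series (B0 = 1000 × 1414 mm): B10 = 31 × 44 mm.
Off by 2 mm total — nearest standard size.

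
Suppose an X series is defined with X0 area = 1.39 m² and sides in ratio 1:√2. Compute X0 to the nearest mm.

991 × 1402 mm

Let the short side be w mm. Then w · w√2 = 1.39 m² = 1,390,000 mm².
w² = 1,390,000/√2, so w ≈ 991.4 mm; long side = w√2 ≈ 1402.1 mm.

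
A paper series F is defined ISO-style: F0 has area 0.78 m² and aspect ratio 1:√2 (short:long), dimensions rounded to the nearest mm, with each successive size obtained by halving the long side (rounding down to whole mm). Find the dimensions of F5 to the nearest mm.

131 × 185 mm

Let F0's short side be w mm. w · w√2 = 0.78 m² = 780,000 mm², so w ≈ 742.7 mm and w√2 ≈ 1050.3 mm → F0 = 743 × 1050 mm.
F1: ⌊1050/2⌋ × 743 = 525 × 743 mm
F2: ⌊743/2⌋ × 525 = 371 × 525 mm
F3: ⌊525/2⌋ × 371 = 262 × 371 mm
F4: ⌊371/2⌋ × 262 = 185 × 262 mm
F5: ⌊262/2⌋ × 185 = 131 × 185 mm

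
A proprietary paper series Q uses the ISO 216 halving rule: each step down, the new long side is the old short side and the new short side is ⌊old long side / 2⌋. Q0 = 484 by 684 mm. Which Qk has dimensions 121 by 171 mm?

Q0: 484 × 684 mm
Q1: 342 × 484 mm
Q2: 242 × 342 mm
Q3: 171 × 242 mm
Q4: 121 × 171 mm
Q5: 85 × 121 mm
→ matches Q4.

Q4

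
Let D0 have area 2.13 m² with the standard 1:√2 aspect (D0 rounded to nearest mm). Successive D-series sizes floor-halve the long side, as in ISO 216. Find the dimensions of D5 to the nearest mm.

Let D0's short side be w mm. w · w√2 = 2.13 m² = 2,130,000 mm², so w ≈ 1227.2 mm and w√2 ≈ 1735.6 mm → D0 = 1227 × 1736 mm.
D1: ⌊1736/2⌋ × 1227 = 868 × 1227 mm
D2: ⌊1227/2⌋ × 868 = 613 × 868 mm
D3: ⌊868/2⌋ × 613 = 434 × 613 mm
D4: ⌊613/2⌋ × 434 = 306 × 434 mm
D5: ⌊434/2⌋ × 306 = 217 × 306 mm

217 × 306 mm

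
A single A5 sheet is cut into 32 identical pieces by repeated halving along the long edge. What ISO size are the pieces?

A10

32 = 2^5, so 5 halving steps.
A5 → A6 → … → A10 after 5 steps.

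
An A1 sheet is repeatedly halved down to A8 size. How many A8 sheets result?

128

A1 = 594 × 841 mm; A8 = 52 × 74 mm.
Each halving step doubles the count; 7 steps from A1 to A8.
2^7 = 128.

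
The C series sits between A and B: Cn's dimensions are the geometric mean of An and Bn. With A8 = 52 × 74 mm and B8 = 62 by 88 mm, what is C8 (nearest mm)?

Short side: √(52 · 62) = √3224 ≈ 56.8 → 57 mm
Long side: √(74 · 88) = √6512 ≈ 80.7 → 81 mm

57 × 81 mm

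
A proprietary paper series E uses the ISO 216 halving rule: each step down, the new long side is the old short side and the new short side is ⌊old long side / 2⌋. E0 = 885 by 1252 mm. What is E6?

110 × 156 mm

E1 = 626 × 885 mm (from E0 by 1 halving).
E2: ⌊885/2⌋ × 626 = 442 × 626 mm
E3: ⌊626/2⌋ × 442 = 313 × 442 mm
E4: ⌊442/2⌋ × 313 = 221 × 313 mm
E5: ⌊313/2⌋ × 221 = 156 × 221 mm
E6: ⌊221/2⌋ × 156 = 110 × 156 mm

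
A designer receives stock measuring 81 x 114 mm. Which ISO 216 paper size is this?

C7 (81 × 114 mm)

Aspect ratio 114/81 ≈ 1.407 — close to the ISO √2 ≈ 1.414.
In the C-series (envelope sizes, between A and B): C7 = 81 × 114 mm.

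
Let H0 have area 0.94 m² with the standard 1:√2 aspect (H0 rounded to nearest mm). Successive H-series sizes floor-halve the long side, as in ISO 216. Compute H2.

407 × 576 mm

Let H0's short side be w mm. w · w√2 = 0.94 m² = 940,000 mm², so w ≈ 815.3 mm and w√2 ≈ 1153.0 mm → H0 = 815 × 1153 mm.
H1: ⌊1153/2⌋ × 815 = 576 × 815 mm
H2: ⌊815/2⌋ × 576 = 407 × 576 mm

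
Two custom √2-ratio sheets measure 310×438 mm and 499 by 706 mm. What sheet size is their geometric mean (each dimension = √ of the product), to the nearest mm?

Short side: √(310 · 499) = √154690 ≈ 393.3 → 393 mm
Long side: √(438 · 706) = √309228 ≈ 556.1 → 556 mm

393 × 556 mm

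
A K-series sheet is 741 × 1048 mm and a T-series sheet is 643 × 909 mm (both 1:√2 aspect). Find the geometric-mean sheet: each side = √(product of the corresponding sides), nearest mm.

Short side: √(741 · 643) = √476463 ≈ 690.3 → 690 mm
Long side: √(1048 · 909) = √952632 ≈ 976.0 → 976 mm

690 × 976 mm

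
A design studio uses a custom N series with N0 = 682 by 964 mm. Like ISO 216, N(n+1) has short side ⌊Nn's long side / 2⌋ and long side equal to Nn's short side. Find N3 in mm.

241 × 341 mm

N1: ⌊964/2⌋ × 682 = 482 × 682 mm
N2: ⌊682/2⌋ × 482 = 341 × 482 mm
N3: ⌊482/2⌋ × 341 = 241 × 341 mm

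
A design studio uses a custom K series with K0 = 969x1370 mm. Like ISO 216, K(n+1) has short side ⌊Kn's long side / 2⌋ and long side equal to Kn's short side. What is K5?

171 × 242 mm

K1 = 685 × 969 mm (from K0 by 1 halving).
K2: ⌊969/2⌋ × 685 = 484 × 685 mm
K3: ⌊685/2⌋ × 484 = 342 × 484 mm
K4: ⌊484/2⌋ × 342 = 242 × 342 mm
K5: ⌊342/2⌋ × 242 = 171 × 242 mm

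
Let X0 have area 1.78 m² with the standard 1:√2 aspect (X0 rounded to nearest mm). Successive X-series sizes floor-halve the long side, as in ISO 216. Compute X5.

198 × 280 mm

Let X0's short side be w mm. w · w√2 = 1.78 m² = 1,780,000 mm², so w ≈ 1121.9 mm and w√2 ≈ 1586.6 mm → X0 = 1122 × 1587 mm.
X1: ⌊1587/2⌋ × 1122 = 793 × 1122 mm
X2: ⌊1122/2⌋ × 793 = 561 × 793 mm
X3: ⌊793/2⌋ × 561 = 396 × 561 mm
X4: ⌊561/2⌋ × 396 = 280 × 396 mm
X5: ⌊396/2⌋ × 280 = 198 × 280 mm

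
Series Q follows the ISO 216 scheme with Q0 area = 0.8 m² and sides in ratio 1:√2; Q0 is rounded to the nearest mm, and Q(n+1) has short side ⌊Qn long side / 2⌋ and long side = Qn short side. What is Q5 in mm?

133 × 188 mm

Let Q0's short side be w mm. w · w√2 = 0.8 m² = 800,000 mm², so w ≈ 752.1 mm and w√2 ≈ 1063.7 mm → Q0 = 752 × 1064 mm.
Q1: ⌊1064/2⌋ × 752 = 532 × 752 mm
Q2: ⌊752/2⌋ × 532 = 376 × 532 mm
Q3: ⌊532/2⌋ × 376 = 266 × 376 mm
Q4: ⌊376/2⌋ × 266 = 188 × 266 mm
Q5: ⌊266/2⌋ × 188 = 133 × 188 mm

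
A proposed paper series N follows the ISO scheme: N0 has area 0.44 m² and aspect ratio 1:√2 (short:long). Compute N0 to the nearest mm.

558 × 789 mm

Let the short side be w mm. Then w · w√2 = 0.44 m² = 440,000 mm².
w² = 440,000/√2, so w ≈ 557.8 mm; long side = w√2 ≈ 788.8 mm.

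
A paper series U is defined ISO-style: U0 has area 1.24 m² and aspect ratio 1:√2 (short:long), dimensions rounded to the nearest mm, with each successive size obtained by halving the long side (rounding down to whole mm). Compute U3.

Let U0's short side be w mm. w · w√2 = 1.24 m² = 1,240,000 mm², so w ≈ 936.4 mm and w√2 ≈ 1324.2 mm → U0 = 936 × 1324 mm.
U1: ⌊1324/2⌋ × 936 = 662 × 936 mm
U2: ⌊936/2⌋ × 662 = 468 × 662 mm
U3: ⌊662/2⌋ × 468 = 331 × 468 mm

331 × 468 mm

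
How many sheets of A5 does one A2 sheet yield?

Each ISO step halves the sheet: 1 × A2 → 2 × A3 → 4 × A4 → 8 × A5
From A2 to A5 is 3 halving steps: 2^3 = 8.

8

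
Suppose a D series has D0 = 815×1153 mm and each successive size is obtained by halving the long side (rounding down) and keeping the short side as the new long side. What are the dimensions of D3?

288 × 407 mm

D1: ⌊1153/2⌋ × 815 = 576 × 815 mm
D2: ⌊815/2⌋ × 576 = 407 × 576 mm
D3: ⌊576/2⌋ × 407 = 288 × 407 mm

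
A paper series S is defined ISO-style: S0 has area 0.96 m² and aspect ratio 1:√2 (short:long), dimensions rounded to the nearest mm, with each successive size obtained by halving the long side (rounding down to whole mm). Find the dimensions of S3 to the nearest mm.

291 × 412 mm

Let S0's short side be w mm. w · w√2 = 0.96 m² = 960,000 mm², so w ≈ 823.9 mm and w√2 ≈ 1165.2 mm → S0 = 824 × 1165 mm.
S1: ⌊1165/2⌋ × 824 = 582 × 824 mm
S2: ⌊824/2⌋ × 582 = 412 × 582 mm
S3: ⌊582/2⌋ × 412 = 291 × 412 mm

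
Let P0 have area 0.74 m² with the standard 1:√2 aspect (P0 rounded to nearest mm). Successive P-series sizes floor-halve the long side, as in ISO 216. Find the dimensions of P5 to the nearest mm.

Let P0's short side be w mm. w · w√2 = 0.74 m² = 740,000 mm², so w ≈ 723.4 mm and w√2 ≈ 1023.0 mm → P0 = 723 × 1023 mm.
P1: ⌊1023/2⌋ × 723 = 511 × 723 mm
P2: ⌊723/2⌋ × 511 = 361 × 511 mm
P3: ⌊511/2⌋ × 361 = 255 × 361 mm
P4: ⌊361/2⌋ × 255 = 180 × 255 mm
P5: ⌊255/2⌋ × 180 = 127 × 180 mm

127 × 180 mm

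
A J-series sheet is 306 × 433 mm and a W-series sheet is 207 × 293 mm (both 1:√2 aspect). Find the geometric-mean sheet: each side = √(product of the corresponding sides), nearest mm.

252 × 356 mm

Short side: √(306 · 207) = √63342 ≈ 251.7 → 252 mm
Long side: √(433 · 293) = √126869 ≈ 356.2 → 356 mm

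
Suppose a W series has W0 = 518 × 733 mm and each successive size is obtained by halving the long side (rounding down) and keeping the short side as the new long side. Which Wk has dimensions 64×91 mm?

W0: 518 × 733 mm
W1: 366 × 518 mm
W2: 259 × 366 mm
W3: 183 × 259 mm
W4: 129 × 183 mm
W5: 91 × 129 mm
W6: 64 × 91 mm
W7: 45 × 64 mm
→ matches W6.

W6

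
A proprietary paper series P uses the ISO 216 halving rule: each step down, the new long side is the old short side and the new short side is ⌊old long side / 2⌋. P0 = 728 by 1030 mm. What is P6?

91 × 128 mm

P1 = 515 × 728 mm (from P0 by 1 halving).
P2: ⌊728/2⌋ × 515 = 364 × 515 mm
P3: ⌊515/2⌋ × 364 = 257 × 364 mm
P4: ⌊364/2⌋ × 257 = 182 × 257 mm
P5: ⌊257/2⌋ × 182 = 128 × 182 mm
P6: ⌊182/2⌋ × 128 = 91 × 128 mm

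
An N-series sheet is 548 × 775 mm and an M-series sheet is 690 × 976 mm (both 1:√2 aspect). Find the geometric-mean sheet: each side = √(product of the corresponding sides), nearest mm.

615 × 870 mm

Short side: √(548 · 690) = √378120 ≈ 614.9 → 615 mm
Long side: √(775 · 976) = √756400 ≈ 869.7 → 870 mm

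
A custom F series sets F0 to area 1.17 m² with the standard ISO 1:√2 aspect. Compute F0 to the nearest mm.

910 × 1286 mm

Let the short side be w mm. Then w · w√2 = 1.17 m² = 1,170,000 mm².
w² = 1,170,000/√2, so w ≈ 909.6 mm; long side = w√2 ≈ 1286.3 mm.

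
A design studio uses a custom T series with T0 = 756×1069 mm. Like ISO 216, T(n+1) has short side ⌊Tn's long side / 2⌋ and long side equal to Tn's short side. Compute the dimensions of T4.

T1: ⌊1069/2⌋ × 756 = 534 × 756 mm
T2: ⌊756/2⌋ × 534 = 378 × 534 mm
T3: ⌊534/2⌋ × 378 = 267 × 378 mm
T4: ⌊378/2⌋ × 267 = 189 × 267 mm

189 × 267 mm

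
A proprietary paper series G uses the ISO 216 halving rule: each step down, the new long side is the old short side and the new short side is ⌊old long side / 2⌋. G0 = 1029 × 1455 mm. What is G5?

181 × 257 mm

G1: ⌊1455/2⌋ × 1029 = 727 × 1029 mm
G2: ⌊1029/2⌋ × 727 = 514 × 727 mm
G3: ⌊727/2⌋ × 514 = 363 × 514 mm
G4: ⌊514/2⌋ × 363 = 257 × 363 mm
G5: ⌊363/2⌋ × 257 = 181 × 257 mm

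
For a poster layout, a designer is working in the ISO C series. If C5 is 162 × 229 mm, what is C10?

28 × 40 mm

C6: ⌊229/2⌋ × 162 = 114 × 162 mm
C7: ⌊162/2⌋ × 114 = 81 × 114 mm
C8: ⌊114/2⌋ × 81 = 57 × 81 mm
C9: ⌊81/2⌋ × 57 = 40 × 57 mm
C10: ⌊57/2⌋ × 40 = 28 × 40 mm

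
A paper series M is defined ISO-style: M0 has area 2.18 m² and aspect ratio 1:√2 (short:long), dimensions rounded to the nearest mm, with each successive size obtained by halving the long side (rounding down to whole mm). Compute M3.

439 × 621 mm

Let M0's short side be w mm. w · w√2 = 2.18 m² = 2,180,000 mm², so w ≈ 1241.6 mm and w√2 ≈ 1755.8 mm → M0 = 1242 × 1756 mm.
M1: ⌊1756/2⌋ × 1242 = 878 × 1242 mm
M2: ⌊1242/2⌋ × 878 = 621 × 878 mm
M3: ⌊878/2⌋ × 621 = 439 × 621 mm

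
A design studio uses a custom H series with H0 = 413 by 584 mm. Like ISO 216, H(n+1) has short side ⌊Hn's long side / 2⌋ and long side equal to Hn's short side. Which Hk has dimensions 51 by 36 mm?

H7

H0: 413 × 584 mm
H1: 292 × 413 mm
H2: 206 × 292 mm
H3: 146 × 206 mm
H4: 103 × 146 mm
H5: 73 × 103 mm
H6: 51 × 73 mm
H7: 36 × 51 mm
H8: 25 × 36 mm
→ matches H7.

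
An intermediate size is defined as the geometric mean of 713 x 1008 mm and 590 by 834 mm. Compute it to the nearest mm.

Short side: √(713 · 590) = √420670 ≈ 648.6 → 649 mm
Long side: √(1008 · 834) = √840672 ≈ 916.9 → 917 mm

649 × 917 mm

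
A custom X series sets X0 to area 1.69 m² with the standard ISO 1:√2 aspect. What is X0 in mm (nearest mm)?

1093 × 1546 mm

Let the short side be w mm. Then w · w√2 = 1.69 m² = 1,690,000 mm².
w² = 1,690,000/√2, so w ≈ 1093.2 mm; long side = w√2 ≈ 1546.0 mm.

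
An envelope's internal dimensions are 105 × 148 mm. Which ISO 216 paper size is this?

Aspect ratio 148/105 ≈ 1.410 — close to the ISO √2 ≈ 1.414.
In the A-series (A0 area = 1 m²): A6 = 105 × 148 mm.

A6 (105 × 148 mm)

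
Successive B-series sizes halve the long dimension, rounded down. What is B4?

B0 = 1000 × 1414 mm (B0 has a 1000 mm short side, aspect 1:√2).
B1: ⌊1414/2⌋ × 1000 = 707 × 1000 mm
B2: ⌊1000/2⌋ × 707 = 500 × 707 mm
B3: ⌊707/2⌋ × 500 = 353 × 500 mm
B4: ⌊500/2⌋ × 353 = 250 × 353 mm

250 × 353 mm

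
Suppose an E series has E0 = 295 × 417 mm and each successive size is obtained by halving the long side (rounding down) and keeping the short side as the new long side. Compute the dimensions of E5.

E1: ⌊417/2⌋ × 295 = 208 × 295 mm
E2: ⌊295/2⌋ × 208 = 147 × 208 mm
E3: ⌊208/2⌋ × 147 = 104 × 147 mm
E4: ⌊147/2⌋ × 104 = 73 × 104 mm
E5: ⌊104/2⌋ × 73 = 52 × 73 mm

52 × 73 mm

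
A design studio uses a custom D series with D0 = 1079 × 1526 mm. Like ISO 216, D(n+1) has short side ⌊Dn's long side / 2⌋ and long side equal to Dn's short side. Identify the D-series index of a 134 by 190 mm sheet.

D0: 1079 × 1526 mm
D1: 763 × 1079 mm
D2: 539 × 763 mm
D3: 381 × 539 mm
D4: 269 × 381 mm
D5: 190 × 269 mm
D6: 134 × 190 mm
D7: 95 × 134 mm
→ matches D6.

D6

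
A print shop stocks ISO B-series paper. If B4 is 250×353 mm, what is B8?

62 × 88 mm

B5: ⌊353/2⌋ × 250 = 176 × 250 mm
B6: ⌊250/2⌋ × 176 = 125 × 176 mm
B7: ⌊176/2⌋ × 125 = 88 × 125 mm
B8: ⌊125/2⌋ × 88 = 62 × 88 mm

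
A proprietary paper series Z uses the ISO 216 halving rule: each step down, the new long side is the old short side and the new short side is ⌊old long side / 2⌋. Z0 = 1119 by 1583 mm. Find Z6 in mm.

139 × 197 mm

Z1 = 791 × 1119 mm (from Z0 by 1 halving).
Z2: ⌊1119/2⌋ × 791 = 559 × 791 mm
Z3: ⌊791/2⌋ × 559 = 395 × 559 mm
Z4: ⌊559/2⌋ × 395 = 279 × 395 mm
Z5: ⌊395/2⌋ × 279 = 197 × 279 mm
Z6: ⌊279/2⌋ × 197 = 139 × 197 mm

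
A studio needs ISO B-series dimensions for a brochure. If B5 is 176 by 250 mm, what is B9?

B6: ⌊250/2⌋ × 176 = 125 × 176 mm
B7: ⌊176/2⌋ × 125 = 88 × 125 mm
B8: ⌊125/2⌋ × 88 = 62 × 88 mm
B9: ⌊88/2⌋ × 62 = 44 × 62 mm

44 × 62 mm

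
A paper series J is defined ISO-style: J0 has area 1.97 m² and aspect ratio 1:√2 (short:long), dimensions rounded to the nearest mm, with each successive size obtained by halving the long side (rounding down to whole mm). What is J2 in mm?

Let J0's short side be w mm. w · w√2 = 1.97 m² = 1,970,000 mm², so w ≈ 1180.3 mm and w√2 ≈ 1669.1 mm → J0 = 1180 × 1669 mm.
J1: ⌊1669/2⌋ × 1180 = 834 × 1180 mm
J2: ⌊1180/2⌋ × 834 = 590 × 834 mm

590 × 834 mm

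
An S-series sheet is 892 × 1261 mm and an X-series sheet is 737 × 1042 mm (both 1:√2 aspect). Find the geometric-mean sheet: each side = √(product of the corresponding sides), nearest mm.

811 × 1146 mm

Short side: √(892 · 737) = √657404 ≈ 810.8 → 811 mm
Long side: √(1261 · 1042) = √1313962 ≈ 1146.3 → 1146 mm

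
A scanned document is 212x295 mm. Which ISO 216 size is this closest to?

A4 (210 × 297 mm)

Aspect ratio 295/212 ≈ 1.392 (ISO target is √2 ≈ 1.414).
In the A-series (A0 area = 1 m²): A4 = 210 × 297 mm.
Off by 4 mm total — nearest standard size.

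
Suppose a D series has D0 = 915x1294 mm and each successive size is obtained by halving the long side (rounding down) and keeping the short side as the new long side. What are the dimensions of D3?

323 × 457 mm

D1: ⌊1294/2⌋ × 915 = 647 × 915 mm
D2: ⌊915/2⌋ × 647 = 457 × 647 mm
D3: ⌊647/2⌋ × 457 = 323 × 457 mm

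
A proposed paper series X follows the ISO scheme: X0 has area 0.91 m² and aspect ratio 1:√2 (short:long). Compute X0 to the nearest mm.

Let the short side be w mm. Then w · w√2 = 0.91 m² = 910,000 mm².
w² = 910,000/√2, so w ≈ 802.2 mm; long side = w√2 ≈ 1134.4 mm.

802 × 1134 mm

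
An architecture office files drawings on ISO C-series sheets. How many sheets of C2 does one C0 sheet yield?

4

C0 = 917 × 1297 mm; C2 = 458 × 648 mm.
Each halving step doubles the count; 2 steps from C0 to C2.
2^2 = 4.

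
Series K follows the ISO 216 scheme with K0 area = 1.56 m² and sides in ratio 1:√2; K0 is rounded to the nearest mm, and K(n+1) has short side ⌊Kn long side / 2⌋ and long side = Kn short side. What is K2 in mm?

525 × 742 mm

Let K0's short side be w mm. w · w√2 = 1.56 m² = 1,560,000 mm², so w ≈ 1050.3 mm and w√2 ≈ 1485.3 mm → K0 = 1050 × 1485 mm.
K1: ⌊1485/2⌋ × 1050 = 742 × 1050 mm
K2: ⌊1050/2⌋ × 742 = 525 × 742 mm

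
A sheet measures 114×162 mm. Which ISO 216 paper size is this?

C6 (114 × 162 mm)

Aspect ratio 162/114 ≈ 1.421 — close to the ISO √2 ≈ 1.414.
In the C-series (envelope sizes, between A and B): C6 = 114 × 162 mm.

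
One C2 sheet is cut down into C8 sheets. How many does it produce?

Each ISO step halves the sheet: 1 × C2 → 2 × C3 → 4 × C4 → 8 × C5 → …
From C2 to C8 is 6 halving steps: 2^6 = 64.

64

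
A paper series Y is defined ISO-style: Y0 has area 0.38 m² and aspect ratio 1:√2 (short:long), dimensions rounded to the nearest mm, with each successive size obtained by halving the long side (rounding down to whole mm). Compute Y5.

91 × 129 mm

Let Y0's short side be w mm. w · w√2 = 0.38 m² = 380,000 mm², so w ≈ 518.4 mm and w√2 ≈ 733.1 mm → Y0 = 518 × 733 mm.
Y1: ⌊733/2⌋ × 518 = 366 × 518 mm
Y2: ⌊518/2⌋ × 366 = 259 × 366 mm
Y3: ⌊366/2⌋ × 259 = 183 × 259 mm
Y4: ⌊259/2⌋ × 183 = 129 × 183 mm
Y5: ⌊183/2⌋ × 129 = 91 × 129 mm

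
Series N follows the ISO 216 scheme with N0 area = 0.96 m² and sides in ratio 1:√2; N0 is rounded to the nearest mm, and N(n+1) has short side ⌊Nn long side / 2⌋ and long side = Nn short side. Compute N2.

Let N0's short side be w mm. w · w√2 = 0.96 m² = 960,000 mm², so w ≈ 823.9 mm and w√2 ≈ 1165.2 mm → N0 = 824 × 1165 mm.
N1: ⌊1165/2⌋ × 824 = 582 × 824 mm
N2: ⌊824/2⌋ × 582 = 412 × 582 mm

412 × 582 mm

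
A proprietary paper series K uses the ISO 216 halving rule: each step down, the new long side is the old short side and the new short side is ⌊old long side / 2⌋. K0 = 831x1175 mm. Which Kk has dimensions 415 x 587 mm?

K2

K0: 831 × 1175 mm
K1: 587 × 831 mm
K2: 415 × 587 mm
K3: 293 × 415 mm
→ matches K2.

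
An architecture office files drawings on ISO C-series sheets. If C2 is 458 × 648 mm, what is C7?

C3: ⌊648/2⌋ × 458 = 324 × 458 mm
C4: ⌊458/2⌋ × 324 = 229 × 324 mm
C5: ⌊324/2⌋ × 229 = 162 × 229 mm
C6: ⌊229/2⌋ × 162 = 114 × 162 mm
C7: ⌊162/2⌋ × 114 = 81 × 114 mm

81 × 114 mm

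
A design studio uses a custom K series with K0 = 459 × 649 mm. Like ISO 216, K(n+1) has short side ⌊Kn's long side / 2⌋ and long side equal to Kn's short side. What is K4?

114 × 162 mm

K1 = 324 × 459 mm (from K0 by 1 halving).
K2: ⌊459/2⌋ × 324 = 229 × 324 mm
K3: ⌊324/2⌋ × 229 = 162 × 229 mm
K4: ⌊229/2⌋ × 162 = 114 × 162 mm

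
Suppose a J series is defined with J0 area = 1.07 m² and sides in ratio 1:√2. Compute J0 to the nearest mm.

Let the short side be w mm. Then w · w√2 = 1.07 m² = 1,070,000 mm².
w² = 1,070,000/√2, so w ≈ 869.8 mm; long side = w√2 ≈ 1230.1 mm.

870 × 1230 mm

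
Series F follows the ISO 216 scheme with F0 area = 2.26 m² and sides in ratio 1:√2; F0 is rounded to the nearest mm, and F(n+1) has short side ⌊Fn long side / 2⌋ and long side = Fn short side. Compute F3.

447 × 632 mm

Let F0's short side be w mm. w · w√2 = 2.26 m² = 2,260,000 mm², so w ≈ 1264.1 mm and w√2 ≈ 1787.8 mm → F0 = 1264 × 1788 mm.
F1: ⌊1788/2⌋ × 1264 = 894 × 1264 mm
F2: ⌊1264/2⌋ × 894 = 632 × 894 mm
F3: ⌊894/2⌋ × 632 = 447 × 632 mm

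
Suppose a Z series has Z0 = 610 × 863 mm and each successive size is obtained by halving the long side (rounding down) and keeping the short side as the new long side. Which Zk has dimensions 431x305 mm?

Z2

Z0: 610 × 863 mm
Z1: 431 × 610 mm
Z2: 305 × 431 mm
Z3: 215 × 305 mm
→ matches Z2.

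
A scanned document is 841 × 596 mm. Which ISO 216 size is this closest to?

A1 (594 × 841 mm)

Aspect ratio 841/596 ≈ 1.411 — close to the ISO √2 ≈ 1.414.
In the A-series (A0 area = 1 m²): A1 = 594 × 841 mm.
Off by 2 mm total — nearest standard size.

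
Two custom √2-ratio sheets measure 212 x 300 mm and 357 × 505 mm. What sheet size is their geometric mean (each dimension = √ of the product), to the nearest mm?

275 × 389 mm

Short side: √(212 · 357) = √75684 ≈ 275.1 → 275 mm
Long side: √(300 · 505) = √151500 ≈ 389.2 → 389 mm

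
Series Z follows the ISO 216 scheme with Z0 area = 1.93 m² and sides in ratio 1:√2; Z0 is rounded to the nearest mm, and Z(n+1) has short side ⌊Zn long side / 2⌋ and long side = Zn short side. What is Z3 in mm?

413 × 584 mm

Let Z0's short side be w mm. w · w√2 = 1.93 m² = 1,930,000 mm², so w ≈ 1168.2 mm and w√2 ≈ 1652.1 mm → Z0 = 1168 × 1652 mm.
Z1: ⌊1652/2⌋ × 1168 = 826 × 1168 mm
Z2: ⌊1168/2⌋ × 826 = 584 × 826 mm
Z3: ⌊826/2⌋ × 584 = 413 × 584 mm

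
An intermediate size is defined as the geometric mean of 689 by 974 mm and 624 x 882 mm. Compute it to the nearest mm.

Short side: √(689 · 624) = √429936 ≈ 655.7 → 656 mm
Long side: √(974 · 882) = √859068 ≈ 926.9 → 927 mm

656 × 927 mm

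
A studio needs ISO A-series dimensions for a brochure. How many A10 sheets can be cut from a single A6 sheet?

16

A6 = 105 × 148 mm; A10 = 26 × 37 mm.
Each halving step doubles the count; 4 steps from A6 to A10.
2^4 = 16.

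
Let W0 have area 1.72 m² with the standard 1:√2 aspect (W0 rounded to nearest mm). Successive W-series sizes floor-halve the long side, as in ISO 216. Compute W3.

390 × 551 mm

Let W0's short side be w mm. w · w√2 = 1.72 m² = 1,720,000 mm², so w ≈ 1102.8 mm and w√2 ≈ 1559.6 mm → W0 = 1103 × 1560 mm.
W1: ⌊1560/2⌋ × 1103 = 780 × 1103 mm
W2: ⌊1103/2⌋ × 780 = 551 × 780 mm
W3: ⌊780/2⌋ × 551 = 390 × 551 mm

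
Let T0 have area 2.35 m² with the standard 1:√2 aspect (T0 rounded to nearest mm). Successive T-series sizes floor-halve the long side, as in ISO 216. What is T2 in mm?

644 × 911 mm

Let T0's short side be w mm. w · w√2 = 2.35 m² = 2,350,000 mm², so w ≈ 1289.1 mm and w√2 ≈ 1823.0 mm → T0 = 1289 × 1823 mm.
T1: ⌊1823/2⌋ × 1289 = 911 × 1289 mm
T2: ⌊1289/2⌋ × 911 = 644 × 911 mm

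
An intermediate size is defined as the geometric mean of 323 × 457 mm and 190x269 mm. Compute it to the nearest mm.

Short side: √(323 · 190) = √61370 ≈ 247.7 → 248 mm
Long side: √(457 · 269) = √122933 ≈ 350.6 → 351 mm

248 × 351 mm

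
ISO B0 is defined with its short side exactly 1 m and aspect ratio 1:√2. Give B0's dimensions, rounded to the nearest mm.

1000 × 1414 mm

Short side = 1000 mm; long side = 1000√2 ≈ 1414.2 mm.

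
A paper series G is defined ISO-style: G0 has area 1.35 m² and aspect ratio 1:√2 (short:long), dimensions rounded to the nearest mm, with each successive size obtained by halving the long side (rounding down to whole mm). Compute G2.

488 × 691 mm

Let G0's short side be w mm. w · w√2 = 1.35 m² = 1,350,000 mm², so w ≈ 977.0 mm and w√2 ≈ 1381.7 mm → G0 = 977 × 1382 mm.
G1: ⌊1382/2⌋ × 977 = 691 × 977 mm
G2: ⌊977/2⌋ × 691 = 488 × 691 mm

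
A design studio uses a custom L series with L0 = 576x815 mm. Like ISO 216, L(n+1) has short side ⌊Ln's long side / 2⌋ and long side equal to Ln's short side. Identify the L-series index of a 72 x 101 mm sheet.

L0: 576 × 815 mm
L1: 407 × 576 mm
L2: 288 × 407 mm
L3: 203 × 288 mm
L4: 144 × 203 mm
L5: 101 × 144 mm
L6: 72 × 101 mm
L7: 50 × 72 mm
→ matches L6.

L6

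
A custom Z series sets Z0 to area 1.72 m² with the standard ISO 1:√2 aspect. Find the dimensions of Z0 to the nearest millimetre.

1103 × 1560 mm

Let the short side be w mm. Then w · w√2 = 1.72 m² = 1,720,000 mm².
w² = 1,720,000/√2, so w ≈ 1102.8 mm; long side = w√2 ≈ 1559.6 mm.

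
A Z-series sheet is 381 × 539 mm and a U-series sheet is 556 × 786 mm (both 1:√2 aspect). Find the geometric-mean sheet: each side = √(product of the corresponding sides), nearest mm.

Short side: √(381 · 556) = √211836 ≈ 460.3 → 460 mm
Long side: √(539 · 786) = √423654 ≈ 650.9 → 651 mm

460 × 651 mm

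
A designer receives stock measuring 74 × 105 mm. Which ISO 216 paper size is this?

A7 (74 × 105 mm)

Aspect ratio 105/74 ≈ 1.419 — close to the ISO √2 ≈ 1.414.
In the A-series (A0 area = 1 m²): A7 = 74 × 105 mm.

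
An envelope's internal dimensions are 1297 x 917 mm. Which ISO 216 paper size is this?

C0 (917 × 1297 mm)

Aspect ratio 1297/917 ≈ 1.414 — close to the ISO √2 ≈ 1.414.
In the C-series (envelope sizes, between A and B): C0 = 917 × 1297 mm.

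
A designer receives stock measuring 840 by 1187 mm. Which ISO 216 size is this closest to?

Aspect ratio 1187/840 ≈ 1.413 — close to the ISO √2 ≈ 1.414.
In the A-series (A0 area = 1 m²): A0 = 841 × 1189 mm.
Off by 3 mm total — nearest standard size.

A0 (841 × 1189 mm)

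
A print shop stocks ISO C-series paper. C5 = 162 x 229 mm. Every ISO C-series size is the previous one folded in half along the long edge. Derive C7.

81 × 114 mm

C6: ⌊229/2⌋ × 162 = 114 × 162 mm
C7: ⌊162/2⌋ × 114 = 81 × 114 mm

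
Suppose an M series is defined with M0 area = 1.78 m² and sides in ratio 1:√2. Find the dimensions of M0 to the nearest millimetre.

Let the short side be w mm. Then w · w√2 = 1.78 m² = 1,780,000 mm².
w² = 1,780,000/√2, so w ≈ 1121.9 mm; long side = w√2 ≈ 1586.6 mm.

1122 × 1587 mm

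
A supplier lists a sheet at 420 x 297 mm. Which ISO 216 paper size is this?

Aspect ratio 420/297 ≈ 1.414 — close to the ISO √2 ≈ 1.414.
In the A-series (A0 area = 1 m²): A3 = 297 × 420 mm.

A3 (297 × 420 mm)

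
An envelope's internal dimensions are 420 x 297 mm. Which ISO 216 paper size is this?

Aspect ratio 420/297 ≈ 1.414 — close to the ISO √2 ≈ 1.414.
In the A-series (A0 area = 1 m²): A3 = 297 × 420 mm.

A3 (297 × 420 mm)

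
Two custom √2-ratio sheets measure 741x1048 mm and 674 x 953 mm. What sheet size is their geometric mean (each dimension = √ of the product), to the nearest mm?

707 × 999 mm

Short side: √(741 · 674) = √499434 ≈ 706.7 → 707 mm
Long side: √(1048 · 953) = √998744 ≈ 999.4 → 999 mm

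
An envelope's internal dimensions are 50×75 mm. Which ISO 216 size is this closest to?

A8 (52 × 74 mm)

Aspect ratio 75/50 ≈ 1.500 (ISO target is √2 ≈ 1.414).
In the A-series (A0 area = 1 m²): A8 = 52 × 74 mm.
Off by 3 mm total — nearest standard size.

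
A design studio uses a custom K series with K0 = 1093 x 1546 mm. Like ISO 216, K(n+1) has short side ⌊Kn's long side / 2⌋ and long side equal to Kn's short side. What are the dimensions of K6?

K1 = 773 × 1093 mm (from K0 by 1 halving).
K2: ⌊1093/2⌋ × 773 = 546 × 773 mm
K3: ⌊773/2⌋ × 546 = 386 × 546 mm
K4: ⌊546/2⌋ × 386 = 273 × 386 mm
K5: ⌊386/2⌋ × 273 = 193 × 273 mm
K6: ⌊273/2⌋ × 193 = 136 × 193 mm

136 × 193 mm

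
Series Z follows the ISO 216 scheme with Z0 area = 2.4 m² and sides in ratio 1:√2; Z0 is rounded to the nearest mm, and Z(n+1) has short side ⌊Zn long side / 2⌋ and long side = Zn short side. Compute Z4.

Let Z0's short side be w mm. w · w√2 = 2.4 m² = 2,400,000 mm², so w ≈ 1302.7 mm and w√2 ≈ 1842.3 mm → Z0 = 1303 × 1842 mm.
Z1: ⌊1842/2⌋ × 1303 = 921 × 1303 mm
Z2: ⌊1303/2⌋ × 921 = 651 × 921 mm
Z3: ⌊921/2⌋ × 651 = 460 × 651 mm
Z4: ⌊651/2⌋ × 460 = 325 × 460 mm

325 × 460 mm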